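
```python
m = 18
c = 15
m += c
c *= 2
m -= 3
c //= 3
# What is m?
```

Trace (tracking m):
m = 18  # -> m = 18
c = 15  # -> c = 15
m += c  # -> m = 33
c *= 2  # -> c = 30
m -= 3  # -> m = 30
c //= 3  # -> c = 10

Answer: 30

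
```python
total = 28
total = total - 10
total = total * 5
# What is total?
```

Trace (tracking total):
total = 28  # -> total = 28
total = total - 10  # -> total = 18
total = total * 5  # -> total = 90

Answer: 90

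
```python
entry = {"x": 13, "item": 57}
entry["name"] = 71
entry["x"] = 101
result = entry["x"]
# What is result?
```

Trace (tracking result):
entry = {'x': 13, 'item': 57}  # -> entry = {'x': 13, 'item': 57}
entry['name'] = 71  # -> entry = {'x': 13, 'item': 57, 'name': 71}
entry['x'] = 101  # -> entry = {'x': 101, 'item': 57, 'name': 71}
result = entry['x']  # -> result = 101

Answer: 101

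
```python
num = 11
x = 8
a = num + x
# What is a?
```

Answer: 19

Derivation:
Trace (tracking a):
num = 11  # -> num = 11
x = 8  # -> x = 8
a = num + x  # -> a = 19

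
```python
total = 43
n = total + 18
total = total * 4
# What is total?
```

Trace (tracking total):
total = 43  # -> total = 43
n = total + 18  # -> n = 61
total = total * 4  # -> total = 172

Answer: 172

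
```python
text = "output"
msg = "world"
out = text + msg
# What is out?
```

Trace (tracking out):
text = 'output'  # -> text = 'output'
msg = 'world'  # -> msg = 'world'
out = text + msg  # -> out = 'outputworld'

Answer: 'outputworld'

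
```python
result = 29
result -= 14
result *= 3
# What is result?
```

Trace (tracking result):
result = 29  # -> result = 29
result -= 14  # -> result = 15
result *= 3  # -> result = 45

Answer: 45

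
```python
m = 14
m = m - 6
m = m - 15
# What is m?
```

Trace (tracking m):
m = 14  # -> m = 14
m = m - 6  # -> m = 8
m = m - 15  # -> m = -7

Answer: -7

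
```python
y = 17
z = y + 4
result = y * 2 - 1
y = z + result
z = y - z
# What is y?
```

Answer: 54

Derivation:
Trace (tracking y):
y = 17  # -> y = 17
z = y + 4  # -> z = 21
result = y * 2 - 1  # -> result = 33
y = z + result  # -> y = 54
z = y - z  # -> z = 33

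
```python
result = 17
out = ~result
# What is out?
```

Answer: -18

Derivation:
Trace (tracking out):
result = 17  # -> result = 17
out = ~result  # -> out = -18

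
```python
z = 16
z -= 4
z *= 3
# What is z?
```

Answer: 36

Derivation:
Trace (tracking z):
z = 16  # -> z = 16
z -= 4  # -> z = 12
z *= 3  # -> z = 36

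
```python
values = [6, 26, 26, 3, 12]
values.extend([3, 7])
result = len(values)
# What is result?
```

Answer: 7

Derivation:
Trace (tracking result):
values = [6, 26, 26, 3, 12]  # -> values = [6, 26, 26, 3, 12]
values.extend([3, 7])  # -> values = [6, 26, 26, 3, 12, 3, 7]
result = len(values)  # -> result = 7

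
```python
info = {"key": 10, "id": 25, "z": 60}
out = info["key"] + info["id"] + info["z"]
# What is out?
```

Trace (tracking out):
info = {'key': 10, 'id': 25, 'z': 60}  # -> info = {'key': 10, 'id': 25, 'z': 60}
out = info['key'] + info['id'] + info['z']  # -> out = 95

Answer: 95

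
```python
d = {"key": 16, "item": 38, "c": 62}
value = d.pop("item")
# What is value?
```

Answer: 38

Derivation:
Trace (tracking value):
d = {'key': 16, 'item': 38, 'c': 62}  # -> d = {'key': 16, 'item': 38, 'c': 62}
value = d.pop('item')  # -> value = 38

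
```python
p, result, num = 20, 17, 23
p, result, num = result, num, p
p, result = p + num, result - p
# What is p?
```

Answer: 37

Derivation:
Trace (tracking p):
p, result, num = (20, 17, 23)  # -> p = 20, result = 17, num = 23
p, result, num = (result, num, p)  # -> p = 17, result = 23, num = 20
p, result = (p + num, result - p)  # -> p = 37, result = 6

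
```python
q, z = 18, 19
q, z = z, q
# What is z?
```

Answer: 18

Derivation:
Trace (tracking z):
q, z = (18, 19)  # -> q = 18, z = 19
q, z = (z, q)  # -> q = 19, z = 18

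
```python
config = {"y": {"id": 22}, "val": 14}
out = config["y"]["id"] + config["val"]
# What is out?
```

Trace (tracking out):
config = {'y': {'id': 22}, 'val': 14}  # -> config = {'y': {'id': 22}, 'val': 14}
out = config['y']['id'] + config['val']  # -> out = 36

Answer: 36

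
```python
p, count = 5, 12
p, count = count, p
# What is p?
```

Answer: 12

Derivation:
Trace (tracking p):
p, count = (5, 12)  # -> p = 5, count = 12
p, count = (count, p)  # -> p = 12, count = 5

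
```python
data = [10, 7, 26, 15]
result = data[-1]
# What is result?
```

Trace (tracking result):
data = [10, 7, 26, 15]  # -> data = [10, 7, 26, 15]
result = data[-1]  # -> result = 15

Answer: 15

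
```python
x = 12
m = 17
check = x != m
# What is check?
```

Answer: True

Derivation:
Trace (tracking check):
x = 12  # -> x = 12
m = 17  # -> m = 17
check = x != m  # -> check = True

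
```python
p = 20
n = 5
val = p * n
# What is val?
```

Trace (tracking val):
p = 20  # -> p = 20
n = 5  # -> n = 5
val = p * n  # -> val = 100

Answer: 100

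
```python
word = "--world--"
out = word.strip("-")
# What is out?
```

Answer: 'world'

Derivation:
Trace (tracking out):
word = '--world--'  # -> word = '--world--'
out = word.strip('-')  # -> out = 'world'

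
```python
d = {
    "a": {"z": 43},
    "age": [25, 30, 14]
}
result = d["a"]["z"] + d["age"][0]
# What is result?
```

Trace (tracking result):
d = {'a': {'z': 43}, 'age': [25, 30, 14]}  # -> d = {'a': {'z': 43}, 'age': [25, 30, 14]}
result = d['a']['z'] + d['age'][0]  # -> result = 68

Answer: 68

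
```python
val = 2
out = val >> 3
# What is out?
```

Trace (tracking out):
val = 2  # -> val = 2
out = val >> 3  # -> out = 0

Answer: 0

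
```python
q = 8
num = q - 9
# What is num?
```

Trace (tracking num):
q = 8  # -> q = 8
num = q - 9  # -> num = -1

Answer: -1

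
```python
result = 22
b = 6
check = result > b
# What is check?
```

Answer: True

Derivation:
Trace (tracking check):
result = 22  # -> result = 22
b = 6  # -> b = 6
check = result > b  # -> check = True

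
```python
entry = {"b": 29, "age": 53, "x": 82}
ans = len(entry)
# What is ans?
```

Trace (tracking ans):
entry = {'b': 29, 'age': 53, 'x': 82}  # -> entry = {'b': 29, 'age': 53, 'x': 82}
ans = len(entry)  # -> ans = 3

Answer: 3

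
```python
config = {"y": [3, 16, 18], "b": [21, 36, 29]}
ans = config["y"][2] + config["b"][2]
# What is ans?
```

Trace (tracking ans):
config = {'y': [3, 16, 18], 'b': [21, 36, 29]}  # -> config = {'y': [3, 16, 18], 'b': [21, 36, 29]}
ans = config['y'][2] + config['b'][2]  # -> ans = 47

Answer: 47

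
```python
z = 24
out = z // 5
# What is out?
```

Answer: 4

Derivation:
Trace (tracking out):
z = 24  # -> z = 24
out = z // 5  # -> out = 4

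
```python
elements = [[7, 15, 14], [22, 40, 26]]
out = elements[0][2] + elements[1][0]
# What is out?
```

Trace (tracking out):
elements = [[7, 15, 14], [22, 40, 26]]  # -> elements = [[7, 15, 14], [22, 40, 26]]
out = elements[0][2] + elements[1][0]  # -> out = 36

Answer: 36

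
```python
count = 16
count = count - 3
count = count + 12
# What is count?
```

Trace (tracking count):
count = 16  # -> count = 16
count = count - 3  # -> count = 13
count = count + 12  # -> count = 25

Answer: 25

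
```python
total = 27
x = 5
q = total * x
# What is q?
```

Trace (tracking q):
total = 27  # -> total = 27
x = 5  # -> x = 5
q = total * x  # -> q = 135

Answer: 135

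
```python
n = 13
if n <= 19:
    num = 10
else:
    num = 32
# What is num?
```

Answer: 10

Derivation:
Trace (tracking num):
n = 13  # -> n = 13
if n <= 19:  # condition is True
    num = 10  # -> num = 10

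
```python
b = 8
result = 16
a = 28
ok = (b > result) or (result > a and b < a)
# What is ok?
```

Trace (tracking ok):
b = 8  # -> b = 8
result = 16  # -> result = 16
a = 28  # -> a = 28
ok = b > result or (result > a and b < a)  # -> ok = False

Answer: False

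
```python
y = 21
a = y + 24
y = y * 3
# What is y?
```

Answer: 63

Derivation:
Trace (tracking y):
y = 21  # -> y = 21
a = y + 24  # -> a = 45
y = y * 3  # -> y = 63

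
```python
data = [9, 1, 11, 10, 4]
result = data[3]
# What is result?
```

Trace (tracking result):
data = [9, 1, 11, 10, 4]  # -> data = [9, 1, 11, 10, 4]
result = data[3]  # -> result = 10

Answer: 10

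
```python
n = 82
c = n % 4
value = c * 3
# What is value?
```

Answer: 6

Derivation:
Trace (tracking value):
n = 82  # -> n = 82
c = n % 4  # -> c = 2
value = c * 3  # -> value = 6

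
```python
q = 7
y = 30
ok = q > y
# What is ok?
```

Trace (tracking ok):
q = 7  # -> q = 7
y = 30  # -> y = 30
ok = q > y  # -> ok = False

Answer: False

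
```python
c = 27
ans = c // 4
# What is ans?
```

Trace (tracking ans):
c = 27  # -> c = 27
ans = c // 4  # -> ans = 6

Answer: 6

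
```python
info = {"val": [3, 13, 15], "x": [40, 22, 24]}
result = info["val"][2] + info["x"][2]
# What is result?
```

Trace (tracking result):
info = {'val': [3, 13, 15], 'x': [40, 22, 24]}  # -> info = {'val': [3, 13, 15], 'x': [40, 22, 24]}
result = info['val'][2] + info['x'][2]  # -> result = 39

Answer: 39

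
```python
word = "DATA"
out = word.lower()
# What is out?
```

Answer: 'data'

Derivation:
Trace (tracking out):
word = 'DATA'  # -> word = 'DATA'
out = word.lower()  # -> out = 'data'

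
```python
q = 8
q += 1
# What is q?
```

Trace (tracking q):
q = 8  # -> q = 8
q += 1  # -> q = 9

Answer: 9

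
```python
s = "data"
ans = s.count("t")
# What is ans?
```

Trace (tracking ans):
s = 'data'  # -> s = 'data'
ans = s.count('t')  # -> ans = 1

Answer: 1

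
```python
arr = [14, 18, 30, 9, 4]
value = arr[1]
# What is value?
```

Trace (tracking value):
arr = [14, 18, 30, 9, 4]  # -> arr = [14, 18, 30, 9, 4]
value = arr[1]  # -> value = 18

Answer: 18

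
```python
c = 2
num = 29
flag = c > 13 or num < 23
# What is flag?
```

Answer: False

Derivation:
Trace (tracking flag):
c = 2  # -> c = 2
num = 29  # -> num = 29
flag = c > 13 or num < 23  # -> flag = False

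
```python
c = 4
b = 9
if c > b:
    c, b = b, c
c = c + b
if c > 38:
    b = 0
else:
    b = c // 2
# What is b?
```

Answer: 6

Derivation:
Trace (tracking b):
c = 4  # -> c = 4
b = 9  # -> b = 9
if c > b:  # condition is False
c = c + b  # -> c = 13
if c > 38:  # condition is False
else:
    b = c // 2  # -> b = 6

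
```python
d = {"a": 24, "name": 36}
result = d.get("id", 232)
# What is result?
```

Answer: 232

Derivation:
Trace (tracking result):
d = {'a': 24, 'name': 36}  # -> d = {'a': 24, 'name': 36}
result = d.get('id', 232)  # -> result = 232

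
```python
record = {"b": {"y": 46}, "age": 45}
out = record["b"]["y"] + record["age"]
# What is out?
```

Answer: 91

Derivation:
Trace (tracking out):
record = {'b': {'y': 46}, 'age': 45}  # -> record = {'b': {'y': 46}, 'age': 45}
out = record['b']['y'] + record['age']  # -> out = 91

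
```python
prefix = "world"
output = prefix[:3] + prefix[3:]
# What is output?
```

Answer: 'world'

Derivation:
Trace (tracking output):
prefix = 'world'  # -> prefix = 'world'
output = prefix[:3] + prefix[3:]  # -> output = 'world'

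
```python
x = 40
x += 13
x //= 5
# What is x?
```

Trace (tracking x):
x = 40  # -> x = 40
x += 13  # -> x = 53
x //= 5  # -> x = 10

Answer: 10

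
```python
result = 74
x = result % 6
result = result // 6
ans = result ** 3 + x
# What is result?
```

Trace (tracking result):
result = 74  # -> result = 74
x = result % 6  # -> x = 2
result = result // 6  # -> result = 12
ans = result ** 3 + x  # -> ans = 1730

Answer: 12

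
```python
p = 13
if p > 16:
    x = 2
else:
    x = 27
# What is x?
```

Answer: 27

Derivation:
Trace (tracking x):
p = 13  # -> p = 13
if p > 16:  # condition is False
else:
    x = 27  # -> x = 27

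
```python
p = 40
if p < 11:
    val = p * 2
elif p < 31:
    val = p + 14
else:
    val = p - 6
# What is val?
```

Trace (tracking val):
p = 40  # -> p = 40
if p < 11:  # condition is False
elif p < 31:  # condition is False
else:
    val = p - 6  # -> val = 34

Answer: 34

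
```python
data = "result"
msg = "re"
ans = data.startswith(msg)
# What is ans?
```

Answer: True

Derivation:
Trace (tracking ans):
data = 'result'  # -> data = 'result'
msg = 're'  # -> msg = 're'
ans = data.startswith(msg)  # -> ans = True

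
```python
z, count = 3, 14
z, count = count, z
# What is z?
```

Trace (tracking z):
z, count = (3, 14)  # -> z = 3, count = 14
z, count = (count, z)  # -> z = 14, count = 3

Answer: 14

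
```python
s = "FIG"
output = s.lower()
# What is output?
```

Answer: 'fig'

Derivation:
Trace (tracking output):
s = 'FIG'  # -> s = 'FIG'
output = s.lower()  # -> output = 'fig'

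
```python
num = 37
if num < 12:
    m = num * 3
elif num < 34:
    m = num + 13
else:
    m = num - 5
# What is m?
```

Answer: 32

Derivation:
Trace (tracking m):
num = 37  # -> num = 37
if num < 12:  # condition is False
elif num < 34:  # condition is False
else:
    m = num - 5  # -> m = 32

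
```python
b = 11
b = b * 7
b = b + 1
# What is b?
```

Answer: 78

Derivation:
Trace (tracking b):
b = 11  # -> b = 11
b = b * 7  # -> b = 77
b = b + 1  # -> b = 78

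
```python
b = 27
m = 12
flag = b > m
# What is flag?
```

Trace (tracking flag):
b = 27  # -> b = 27
m = 12  # -> m = 12
flag = b > m  # -> flag = True

Answer: True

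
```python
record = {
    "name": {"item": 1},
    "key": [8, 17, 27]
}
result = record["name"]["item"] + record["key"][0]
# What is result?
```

Trace (tracking result):
record = {'name': {'item': 1}, 'key': [8, 17, 27]}  # -> record = {'name': {'item': 1}, 'key': [8, 17, 27]}
result = record['name']['item'] + record['key'][0]  # -> result = 9

Answer: 9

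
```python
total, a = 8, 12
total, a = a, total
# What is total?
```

Answer: 12

Derivation:
Trace (tracking total):
total, a = (8, 12)  # -> total = 8, a = 12
total, a = (a, total)  # -> total = 12, a = 8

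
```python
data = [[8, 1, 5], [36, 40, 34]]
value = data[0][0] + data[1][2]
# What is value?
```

Answer: 42

Derivation:
Trace (tracking value):
data = [[8, 1, 5], [36, 40, 34]]  # -> data = [[8, 1, 5], [36, 40, 34]]
value = data[0][0] + data[1][2]  # -> value = 42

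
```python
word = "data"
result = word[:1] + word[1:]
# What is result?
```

Trace (tracking result):
word = 'data'  # -> word = 'data'
result = word[:1] + word[1:]  # -> result = 'data'

Answer: 'data'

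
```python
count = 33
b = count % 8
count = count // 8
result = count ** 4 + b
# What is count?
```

Answer: 4

Derivation:
Trace (tracking count):
count = 33  # -> count = 33
b = count % 8  # -> b = 1
count = count // 8  # -> count = 4
result = count ** 4 + b  # -> result = 257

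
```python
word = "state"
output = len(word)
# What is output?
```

Answer: 5

Derivation:
Trace (tracking output):
word = 'state'  # -> word = 'state'
output = len(word)  # -> output = 5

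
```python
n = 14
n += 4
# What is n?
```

Trace (tracking n):
n = 14  # -> n = 14
n += 4  # -> n = 18

Answer: 18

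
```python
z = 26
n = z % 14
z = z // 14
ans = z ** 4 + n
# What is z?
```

Answer: 1

Derivation:
Trace (tracking z):
z = 26  # -> z = 26
n = z % 14  # -> n = 12
z = z // 14  # -> z = 1
ans = z ** 4 + n  # -> ans = 13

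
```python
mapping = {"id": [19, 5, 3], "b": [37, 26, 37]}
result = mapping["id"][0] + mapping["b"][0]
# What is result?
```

Trace (tracking result):
mapping = {'id': [19, 5, 3], 'b': [37, 26, 37]}  # -> mapping = {'id': [19, 5, 3], 'b': [37, 26, 37]}
result = mapping['id'][0] + mapping['b'][0]  # -> result = 56

Answer: 56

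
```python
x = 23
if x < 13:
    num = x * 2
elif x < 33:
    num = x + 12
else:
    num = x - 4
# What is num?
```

Trace (tracking num):
x = 23  # -> x = 23
if x < 13:  # condition is False
elif x < 33:  # condition is True
    num = x + 12  # -> num = 35

Answer: 35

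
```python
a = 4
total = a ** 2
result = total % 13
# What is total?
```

Answer: 16

Derivation:
Trace (tracking total):
a = 4  # -> a = 4
total = a ** 2  # -> total = 16
result = total % 13  # -> result = 3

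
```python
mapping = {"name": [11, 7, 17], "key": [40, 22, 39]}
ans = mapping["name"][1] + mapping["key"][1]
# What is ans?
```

Answer: 29

Derivation:
Trace (tracking ans):
mapping = {'name': [11, 7, 17], 'key': [40, 22, 39]}  # -> mapping = {'name': [11, 7, 17], 'key': [40, 22, 39]}
ans = mapping['name'][1] + mapping['key'][1]  # -> ans = 29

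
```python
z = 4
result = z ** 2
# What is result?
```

Trace (tracking result):
z = 4  # -> z = 4
result = z ** 2  # -> result = 16

Answer: 16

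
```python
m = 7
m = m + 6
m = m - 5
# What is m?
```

Answer: 8

Derivation:
Trace (tracking m):
m = 7  # -> m = 7
m = m + 6  # -> m = 13
m = m - 5  # -> m = 8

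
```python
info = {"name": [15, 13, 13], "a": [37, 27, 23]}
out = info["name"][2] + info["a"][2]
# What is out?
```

Answer: 36

Derivation:
Trace (tracking out):
info = {'name': [15, 13, 13], 'a': [37, 27, 23]}  # -> info = {'name': [15, 13, 13], 'a': [37, 27, 23]}
out = info['name'][2] + info['a'][2]  # -> out = 36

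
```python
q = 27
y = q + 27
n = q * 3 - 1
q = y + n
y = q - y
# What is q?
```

Answer: 134

Derivation:
Trace (tracking q):
q = 27  # -> q = 27
y = q + 27  # -> y = 54
n = q * 3 - 1  # -> n = 80
q = y + n  # -> q = 134
y = q - y  # -> y = 80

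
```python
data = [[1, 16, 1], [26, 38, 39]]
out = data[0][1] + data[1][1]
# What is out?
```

Trace (tracking out):
data = [[1, 16, 1], [26, 38, 39]]  # -> data = [[1, 16, 1], [26, 38, 39]]
out = data[0][1] + data[1][1]  # -> out = 54

Answer: 54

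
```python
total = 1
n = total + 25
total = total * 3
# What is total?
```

Answer: 3

Derivation:
Trace (tracking total):
total = 1  # -> total = 1
n = total + 25  # -> n = 26
total = total * 3  # -> total = 3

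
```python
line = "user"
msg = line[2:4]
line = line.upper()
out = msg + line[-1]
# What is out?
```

Answer: 'erR'

Derivation:
Trace (tracking out):
line = 'user'  # -> line = 'user'
msg = line[2:4]  # -> msg = 'er'
line = line.upper()  # -> line = 'USER'
out = msg + line[-1]  # -> out = 'erR'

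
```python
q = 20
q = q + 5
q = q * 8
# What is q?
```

Answer: 200

Derivation:
Trace (tracking q):
q = 20  # -> q = 20
q = q + 5  # -> q = 25
q = q * 8  # -> q = 200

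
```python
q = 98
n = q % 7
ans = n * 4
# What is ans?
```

Answer: 0

Derivation:
Trace (tracking ans):
q = 98  # -> q = 98
n = q % 7  # -> n = 0
ans = n * 4  # -> ans = 0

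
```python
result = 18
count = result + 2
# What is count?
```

Answer: 20

Derivation:
Trace (tracking count):
result = 18  # -> result = 18
count = result + 2  # -> count = 20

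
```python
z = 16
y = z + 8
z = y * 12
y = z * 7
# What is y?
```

Trace (tracking y):
z = 16  # -> z = 16
y = z + 8  # -> y = 24
z = y * 12  # -> z = 288
y = z * 7  # -> y = 2016

Answer: 2016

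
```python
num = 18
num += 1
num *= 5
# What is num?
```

Answer: 95

Derivation:
Trace (tracking num):
num = 18  # -> num = 18
num += 1  # -> num = 19
num *= 5  # -> num = 95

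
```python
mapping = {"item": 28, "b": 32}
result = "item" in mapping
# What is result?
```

Answer: True

Derivation:
Trace (tracking result):
mapping = {'item': 28, 'b': 32}  # -> mapping = {'item': 28, 'b': 32}
result = 'item' in mapping  # -> result = True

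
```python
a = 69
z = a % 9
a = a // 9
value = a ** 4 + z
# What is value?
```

Answer: 2407

Derivation:
Trace (tracking value):
a = 69  # -> a = 69
z = a % 9  # -> z = 6
a = a // 9  # -> a = 7
value = a ** 4 + z  # -> value = 2407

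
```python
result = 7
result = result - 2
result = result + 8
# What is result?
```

Trace (tracking result):
result = 7  # -> result = 7
result = result - 2  # -> result = 5
result = result + 8  # -> result = 13

Answer: 13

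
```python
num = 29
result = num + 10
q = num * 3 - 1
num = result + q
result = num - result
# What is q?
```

Trace (tracking q):
num = 29  # -> num = 29
result = num + 10  # -> result = 39
q = num * 3 - 1  # -> q = 86
num = result + q  # -> num = 125
result = num - result  # -> result = 86

Answer: 86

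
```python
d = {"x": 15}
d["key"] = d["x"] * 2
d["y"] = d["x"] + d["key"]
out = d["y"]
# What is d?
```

Trace (tracking d):
d = {'x': 15}  # -> d = {'x': 15}
d['key'] = d['x'] * 2  # -> d = {'x': 15, 'key': 30}
d['y'] = d['x'] + d['key']  # -> d = {'x': 15, 'key': 30, 'y': 45}
out = d['y']  # -> out = 45

Answer: {'x': 15, 'key': 30, 'y': 45}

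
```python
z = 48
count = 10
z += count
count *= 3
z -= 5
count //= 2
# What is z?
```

Answer: 53

Derivation:
Trace (tracking z):
z = 48  # -> z = 48
count = 10  # -> count = 10
z += count  # -> z = 58
count *= 3  # -> count = 30
z -= 5  # -> z = 53
count //= 2  # -> count = 15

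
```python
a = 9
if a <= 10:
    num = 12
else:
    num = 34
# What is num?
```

Trace (tracking num):
a = 9  # -> a = 9
if a <= 10:  # condition is True
    num = 12  # -> num = 12

Answer: 12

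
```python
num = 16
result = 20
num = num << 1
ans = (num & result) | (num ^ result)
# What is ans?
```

Answer: 52

Derivation:
Trace (tracking ans):
num = 16  # -> num = 16
result = 20  # -> result = 20
num = num << 1  # -> num = 32
ans = num & result | num ^ result  # -> ans = 52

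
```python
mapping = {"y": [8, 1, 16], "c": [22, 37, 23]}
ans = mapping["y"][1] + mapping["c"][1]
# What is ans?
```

Answer: 38

Derivation:
Trace (tracking ans):
mapping = {'y': [8, 1, 16], 'c': [22, 37, 23]}  # -> mapping = {'y': [8, 1, 16], 'c': [22, 37, 23]}
ans = mapping['y'][1] + mapping['c'][1]  # -> ans = 38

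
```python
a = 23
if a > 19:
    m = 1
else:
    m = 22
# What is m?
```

Trace (tracking m):
a = 23  # -> a = 23
if a > 19:  # condition is True
    m = 1  # -> m = 1

Answer: 1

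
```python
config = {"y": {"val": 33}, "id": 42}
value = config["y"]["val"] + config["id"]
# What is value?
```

Trace (tracking value):
config = {'y': {'val': 33}, 'id': 42}  # -> config = {'y': {'val': 33}, 'id': 42}
value = config['y']['val'] + config['id']  # -> value = 75

Answer: 75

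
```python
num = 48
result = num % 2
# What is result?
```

Trace (tracking result):
num = 48  # -> num = 48
result = num % 2  # -> result = 0

Answer: 0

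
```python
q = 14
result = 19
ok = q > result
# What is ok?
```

Trace (tracking ok):
q = 14  # -> q = 14
result = 19  # -> result = 19
ok = q > result  # -> ok = False

Answer: False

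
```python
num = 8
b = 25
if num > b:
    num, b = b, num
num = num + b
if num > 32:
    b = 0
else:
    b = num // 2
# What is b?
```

Answer: 0

Derivation:
Trace (tracking b):
num = 8  # -> num = 8
b = 25  # -> b = 25
if num > b:  # condition is False
num = num + b  # -> num = 33
if num > 32:  # condition is True
    b = 0  # -> b = 0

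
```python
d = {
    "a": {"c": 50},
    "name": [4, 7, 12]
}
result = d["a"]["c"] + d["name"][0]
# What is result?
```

Trace (tracking result):
d = {'a': {'c': 50}, 'name': [4, 7, 12]}  # -> d = {'a': {'c': 50}, 'name': [4, 7, 12]}
result = d['a']['c'] + d['name'][0]  # -> result = 54

Answer: 54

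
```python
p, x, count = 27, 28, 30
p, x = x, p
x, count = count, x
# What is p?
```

Answer: 28

Derivation:
Trace (tracking p):
p, x, count = (27, 28, 30)  # -> p = 27, x = 28, count = 30
p, x = (x, p)  # -> p = 28, x = 27
x, count = (count, x)  # -> x = 30, count = 27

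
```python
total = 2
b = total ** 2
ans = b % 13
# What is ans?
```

Answer: 4

Derivation:
Trace (tracking ans):
total = 2  # -> total = 2
b = total ** 2  # -> b = 4
ans = b % 13  # -> ans = 4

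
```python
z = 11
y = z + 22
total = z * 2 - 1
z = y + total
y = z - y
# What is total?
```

Trace (tracking total):
z = 11  # -> z = 11
y = z + 22  # -> y = 33
total = z * 2 - 1  # -> total = 21
z = y + total  # -> z = 54
y = z - y  # -> y = 21

Answer: 21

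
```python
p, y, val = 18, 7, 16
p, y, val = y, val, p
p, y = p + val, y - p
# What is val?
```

Trace (tracking val):
p, y, val = (18, 7, 16)  # -> p = 18, y = 7, val = 16
p, y, val = (y, val, p)  # -> p = 7, y = 16, val = 18
p, y = (p + val, y - p)  # -> p = 25, y = 9

Answer: 18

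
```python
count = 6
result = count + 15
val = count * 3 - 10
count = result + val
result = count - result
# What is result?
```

Trace (tracking result):
count = 6  # -> count = 6
result = count + 15  # -> result = 21
val = count * 3 - 10  # -> val = 8
count = result + val  # -> count = 29
result = count - result  # -> result = 8

Answer: 8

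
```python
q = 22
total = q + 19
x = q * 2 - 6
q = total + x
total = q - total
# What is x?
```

Trace (tracking x):
q = 22  # -> q = 22
total = q + 19  # -> total = 41
x = q * 2 - 6  # -> x = 38
q = total + x  # -> q = 79
total = q - total  # -> total = 38

Answer: 38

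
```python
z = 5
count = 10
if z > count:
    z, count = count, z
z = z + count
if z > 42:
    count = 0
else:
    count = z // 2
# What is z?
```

Trace (tracking z):
z = 5  # -> z = 5
count = 10  # -> count = 10
if z > count:  # condition is False
z = z + count  # -> z = 15
if z > 42:  # condition is False
else:
    count = z // 2  # -> count = 7

Answer: 15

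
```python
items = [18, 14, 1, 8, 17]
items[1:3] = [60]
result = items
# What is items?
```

Answer: [18, 60, 8, 17]

Derivation:
Trace (tracking items):
items = [18, 14, 1, 8, 17]  # -> items = [18, 14, 1, 8, 17]
items[1:3] = [60]  # -> items = [18, 60, 8, 17]
result = items  # -> result = [18, 60, 8, 17]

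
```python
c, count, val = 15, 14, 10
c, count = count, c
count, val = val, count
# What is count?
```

Answer: 10

Derivation:
Trace (tracking count):
c, count, val = (15, 14, 10)  # -> c = 15, count = 14, val = 10
c, count = (count, c)  # -> c = 14, count = 15
count, val = (val, count)  # -> count = 10, val = 15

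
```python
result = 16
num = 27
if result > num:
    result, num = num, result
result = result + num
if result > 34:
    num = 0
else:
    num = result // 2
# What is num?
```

Trace (tracking num):
result = 16  # -> result = 16
num = 27  # -> num = 27
if result > num:  # condition is False
result = result + num  # -> result = 43
if result > 34:  # condition is True
    num = 0  # -> num = 0

Answer: 0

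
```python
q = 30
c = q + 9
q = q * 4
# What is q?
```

Trace (tracking q):
q = 30  # -> q = 30
c = q + 9  # -> c = 39
q = q * 4  # -> q = 120

Answer: 120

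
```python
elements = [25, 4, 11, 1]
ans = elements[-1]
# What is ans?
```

Trace (tracking ans):
elements = [25, 4, 11, 1]  # -> elements = [25, 4, 11, 1]
ans = elements[-1]  # -> ans = 1

Answer: 1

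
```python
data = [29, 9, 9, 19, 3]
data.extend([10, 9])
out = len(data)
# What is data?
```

Trace (tracking data):
data = [29, 9, 9, 19, 3]  # -> data = [29, 9, 9, 19, 3]
data.extend([10, 9])  # -> data = [29, 9, 9, 19, 3, 10, 9]
out = len(data)  # -> out = 7

Answer: [29, 9, 9, 19, 3, 10, 9]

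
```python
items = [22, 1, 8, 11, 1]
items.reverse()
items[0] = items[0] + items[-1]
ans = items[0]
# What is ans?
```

Answer: 23

Derivation:
Trace (tracking ans):
items = [22, 1, 8, 11, 1]  # -> items = [22, 1, 8, 11, 1]
items.reverse()  # -> items = [1, 11, 8, 1, 22]
items[0] = items[0] + items[-1]  # -> items = [23, 11, 8, 1, 22]
ans = items[0]  # -> ans = 23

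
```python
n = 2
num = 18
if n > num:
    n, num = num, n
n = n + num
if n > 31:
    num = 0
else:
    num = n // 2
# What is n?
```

Answer: 20

Derivation:
Trace (tracking n):
n = 2  # -> n = 2
num = 18  # -> num = 18
if n > num:  # condition is False
n = n + num  # -> n = 20
if n > 31:  # condition is False
else:
    num = n // 2  # -> num = 10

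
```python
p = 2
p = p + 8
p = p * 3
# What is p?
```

Answer: 30

Derivation:
Trace (tracking p):
p = 2  # -> p = 2
p = p + 8  # -> p = 10
p = p * 3  # -> p = 30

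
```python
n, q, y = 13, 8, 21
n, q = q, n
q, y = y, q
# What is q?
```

Answer: 21

Derivation:
Trace (tracking q):
n, q, y = (13, 8, 21)  # -> n = 13, q = 8, y = 21
n, q = (q, n)  # -> n = 8, q = 13
q, y = (y, q)  # -> q = 21, y = 13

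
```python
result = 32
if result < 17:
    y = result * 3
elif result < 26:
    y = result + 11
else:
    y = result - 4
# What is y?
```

Trace (tracking y):
result = 32  # -> result = 32
if result < 17:  # condition is False
elif result < 26:  # condition is False
else:
    y = result - 4  # -> y = 28

Answer: 28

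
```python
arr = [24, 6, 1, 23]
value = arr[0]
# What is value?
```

Answer: 24

Derivation:
Trace (tracking value):
arr = [24, 6, 1, 23]  # -> arr = [24, 6, 1, 23]
value = arr[0]  # -> value = 24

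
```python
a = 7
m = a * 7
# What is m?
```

Answer: 49

Derivation:
Trace (tracking m):
a = 7  # -> a = 7
m = a * 7  # -> m = 49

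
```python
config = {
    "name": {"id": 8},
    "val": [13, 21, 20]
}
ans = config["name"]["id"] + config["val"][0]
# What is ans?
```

Trace (tracking ans):
config = {'name': {'id': 8}, 'val': [13, 21, 20]}  # -> config = {'name': {'id': 8}, 'val': [13, 21, 20]}
ans = config['name']['id'] + config['val'][0]  # -> ans = 21

Answer: 21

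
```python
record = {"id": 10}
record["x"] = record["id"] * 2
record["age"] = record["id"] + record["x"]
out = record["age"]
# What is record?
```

Answer: {'id': 10, 'x': 20, 'age': 30}

Derivation:
Trace (tracking record):
record = {'id': 10}  # -> record = {'id': 10}
record['x'] = record['id'] * 2  # -> record = {'id': 10, 'x': 20}
record['age'] = record['id'] + record['x']  # -> record = {'id': 10, 'x': 20, 'age': 30}
out = record['age']  # -> out = 30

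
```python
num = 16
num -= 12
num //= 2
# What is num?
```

Answer: 2

Derivation:
Trace (tracking num):
num = 16  # -> num = 16
num -= 12  # -> num = 4
num //= 2  # -> num = 2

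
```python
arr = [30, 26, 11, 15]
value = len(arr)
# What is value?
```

Answer: 4

Derivation:
Trace (tracking value):
arr = [30, 26, 11, 15]  # -> arr = [30, 26, 11, 15]
value = len(arr)  # -> value = 4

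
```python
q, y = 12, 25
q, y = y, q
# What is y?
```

Trace (tracking y):
q, y = (12, 25)  # -> q = 12, y = 25
q, y = (y, q)  # -> q = 25, y = 12

Answer: 12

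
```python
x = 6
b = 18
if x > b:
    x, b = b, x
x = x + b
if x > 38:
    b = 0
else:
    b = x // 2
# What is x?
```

Trace (tracking x):
x = 6  # -> x = 6
b = 18  # -> b = 18
if x > b:  # condition is False
x = x + b  # -> x = 24
if x > 38:  # condition is False
else:
    b = x // 2  # -> b = 12

Answer: 24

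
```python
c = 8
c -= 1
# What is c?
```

Answer: 7

Derivation:
Trace (tracking c):
c = 8  # -> c = 8
c -= 1  # -> c = 7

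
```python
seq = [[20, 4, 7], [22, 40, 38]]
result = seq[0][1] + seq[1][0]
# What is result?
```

Answer: 26

Derivation:
Trace (tracking result):
seq = [[20, 4, 7], [22, 40, 38]]  # -> seq = [[20, 4, 7], [22, 40, 38]]
result = seq[0][1] + seq[1][0]  # -> result = 26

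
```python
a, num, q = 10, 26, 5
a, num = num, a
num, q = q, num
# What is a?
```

Answer: 26

Derivation:
Trace (tracking a):
a, num, q = (10, 26, 5)  # -> a = 10, num = 26, q = 5
a, num = (num, a)  # -> a = 26, num = 10
num, q = (q, num)  # -> num = 5, q = 10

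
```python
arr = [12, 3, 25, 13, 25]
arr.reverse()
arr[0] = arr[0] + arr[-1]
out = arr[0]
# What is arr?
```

Answer: [37, 13, 25, 3, 12]

Derivation:
Trace (tracking arr):
arr = [12, 3, 25, 13, 25]  # -> arr = [12, 3, 25, 13, 25]
arr.reverse()  # -> arr = [25, 13, 25, 3, 12]
arr[0] = arr[0] + arr[-1]  # -> arr = [37, 13, 25, 3, 12]
out = arr[0]  # -> out = 37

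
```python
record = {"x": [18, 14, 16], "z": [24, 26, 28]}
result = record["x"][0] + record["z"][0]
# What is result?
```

Trace (tracking result):
record = {'x': [18, 14, 16], 'z': [24, 26, 28]}  # -> record = {'x': [18, 14, 16], 'z': [24, 26, 28]}
result = record['x'][0] + record['z'][0]  # -> result = 42

Answer: 42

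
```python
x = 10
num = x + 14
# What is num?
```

Answer: 24

Derivation:
Trace (tracking num):
x = 10  # -> x = 10
num = x + 14  # -> num = 24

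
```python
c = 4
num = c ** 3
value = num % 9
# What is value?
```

Answer: 1

Derivation:
Trace (tracking value):
c = 4  # -> c = 4
num = c ** 3  # -> num = 64
value = num % 9  # -> value = 1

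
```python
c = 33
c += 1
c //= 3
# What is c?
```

Trace (tracking c):
c = 33  # -> c = 33
c += 1  # -> c = 34
c //= 3  # -> c = 11

Answer: 11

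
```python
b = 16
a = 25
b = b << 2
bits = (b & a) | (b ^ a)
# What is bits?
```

Trace (tracking bits):
b = 16  # -> b = 16
a = 25  # -> a = 25
b = b << 2  # -> b = 64
bits = b & a | b ^ a  # -> bits = 89

Answer: 89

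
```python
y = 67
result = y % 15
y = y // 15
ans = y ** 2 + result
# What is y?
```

Trace (tracking y):
y = 67  # -> y = 67
result = y % 15  # -> result = 7
y = y // 15  # -> y = 4
ans = y ** 2 + result  # -> ans = 23

Answer: 4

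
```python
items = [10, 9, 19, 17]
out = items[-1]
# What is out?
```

Trace (tracking out):
items = [10, 9, 19, 17]  # -> items = [10, 9, 19, 17]
out = items[-1]  # -> out = 17

Answer: 17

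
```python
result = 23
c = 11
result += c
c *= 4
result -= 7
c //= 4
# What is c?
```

Answer: 11

Derivation:
Trace (tracking c):
result = 23  # -> result = 23
c = 11  # -> c = 11
result += c  # -> result = 34
c *= 4  # -> c = 44
result -= 7  # -> result = 27
c //= 4  # -> c = 11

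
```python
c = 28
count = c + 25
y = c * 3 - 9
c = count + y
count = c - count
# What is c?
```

Answer: 128

Derivation:
Trace (tracking c):
c = 28  # -> c = 28
count = c + 25  # -> count = 53
y = c * 3 - 9  # -> y = 75
c = count + y  # -> c = 128
count = c - count  # -> count = 75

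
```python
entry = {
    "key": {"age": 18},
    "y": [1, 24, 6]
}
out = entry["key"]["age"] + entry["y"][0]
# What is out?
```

Answer: 19

Derivation:
Trace (tracking out):
entry = {'key': {'age': 18}, 'y': [1, 24, 6]}  # -> entry = {'key': {'age': 18}, 'y': [1, 24, 6]}
out = entry['key']['age'] + entry['y'][0]  # -> out = 19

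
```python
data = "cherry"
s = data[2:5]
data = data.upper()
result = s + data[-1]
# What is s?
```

Answer: 'err'

Derivation:
Trace (tracking s):
data = 'cherry'  # -> data = 'cherry'
s = data[2:5]  # -> s = 'err'
data = data.upper()  # -> data = 'CHERRY'
result = s + data[-1]  # -> result = 'errY'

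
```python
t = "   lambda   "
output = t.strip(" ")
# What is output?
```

Answer: 'lambda'

Derivation:
Trace (tracking output):
t = '   lambda   '  # -> t = '   lambda   '
output = t.strip(' ')  # -> output = 'lambda'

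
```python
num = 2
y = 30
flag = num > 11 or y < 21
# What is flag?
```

Answer: False

Derivation:
Trace (tracking flag):
num = 2  # -> num = 2
y = 30  # -> y = 30
flag = num > 11 or y < 21  # -> flag = False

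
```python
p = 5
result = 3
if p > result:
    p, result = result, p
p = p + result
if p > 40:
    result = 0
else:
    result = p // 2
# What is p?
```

Trace (tracking p):
p = 5  # -> p = 5
result = 3  # -> result = 3
if p > result:  # condition is True
    p, result = (result, p)  # -> p = 3, result = 5
p = p + result  # -> p = 8
if p > 40:  # condition is False
else:
    result = p // 2  # -> result = 4

Answer: 8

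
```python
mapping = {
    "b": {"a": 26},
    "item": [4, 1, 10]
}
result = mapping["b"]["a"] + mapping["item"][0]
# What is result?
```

Trace (tracking result):
mapping = {'b': {'a': 26}, 'item': [4, 1, 10]}  # -> mapping = {'b': {'a': 26}, 'item': [4, 1, 10]}
result = mapping['b']['a'] + mapping['item'][0]  # -> result = 30

Answer: 30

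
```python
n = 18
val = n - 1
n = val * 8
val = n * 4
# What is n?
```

Trace (tracking n):
n = 18  # -> n = 18
val = n - 1  # -> val = 17
n = val * 8  # -> n = 136
val = n * 4  # -> val = 544

Answer: 136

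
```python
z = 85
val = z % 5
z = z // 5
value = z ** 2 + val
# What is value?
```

Answer: 289

Derivation:
Trace (tracking value):
z = 85  # -> z = 85
val = z % 5  # -> val = 0
z = z // 5  # -> z = 17
value = z ** 2 + val  # -> value = 289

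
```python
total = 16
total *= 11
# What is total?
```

Trace (tracking total):
total = 16  # -> total = 16
total *= 11  # -> total = 176

Answer: 176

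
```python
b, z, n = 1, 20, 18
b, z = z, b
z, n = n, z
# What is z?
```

Trace (tracking z):
b, z, n = (1, 20, 18)  # -> b = 1, z = 20, n = 18
b, z = (z, b)  # -> b = 20, z = 1
z, n = (n, z)  # -> z = 18, n = 1

Answer: 18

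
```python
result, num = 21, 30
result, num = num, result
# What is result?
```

Trace (tracking result):
result, num = (21, 30)  # -> result = 21, num = 30
result, num = (num, result)  # -> result = 30, num = 21

Answer: 30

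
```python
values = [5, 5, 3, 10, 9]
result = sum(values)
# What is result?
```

Answer: 32

Derivation:
Trace (tracking result):
values = [5, 5, 3, 10, 9]  # -> values = [5, 5, 3, 10, 9]
result = sum(values)  # -> result = 32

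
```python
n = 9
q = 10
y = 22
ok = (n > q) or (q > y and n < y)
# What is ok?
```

Trace (tracking ok):
n = 9  # -> n = 9
q = 10  # -> q = 10
y = 22  # -> y = 22
ok = n > q or (q > y and n < y)  # -> ok = False

Answer: False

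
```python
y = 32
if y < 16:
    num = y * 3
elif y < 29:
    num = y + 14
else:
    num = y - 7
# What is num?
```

Answer: 25

Derivation:
Trace (tracking num):
y = 32  # -> y = 32
if y < 16:  # condition is False
elif y < 29:  # condition is False
else:
    num = y - 7  # -> num = 25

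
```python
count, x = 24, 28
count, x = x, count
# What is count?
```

Answer: 28

Derivation:
Trace (tracking count):
count, x = (24, 28)  # -> count = 24, x = 28
count, x = (x, count)  # -> count = 28, x = 24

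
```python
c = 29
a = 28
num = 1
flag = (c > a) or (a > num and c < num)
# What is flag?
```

Answer: True

Derivation:
Trace (tracking flag):
c = 29  # -> c = 29
a = 28  # -> a = 28
num = 1  # -> num = 1
flag = c > a or (a > num and c < num)  # -> flag = True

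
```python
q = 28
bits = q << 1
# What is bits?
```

Trace (tracking bits):
q = 28  # -> q = 28
bits = q << 1  # -> bits = 56

Answer: 56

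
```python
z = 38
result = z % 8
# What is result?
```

Answer: 6

Derivation:
Trace (tracking result):
z = 38  # -> z = 38
result = z % 8  # -> result = 6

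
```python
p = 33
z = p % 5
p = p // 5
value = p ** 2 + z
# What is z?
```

Trace (tracking z):
p = 33  # -> p = 33
z = p % 5  # -> z = 3
p = p // 5  # -> p = 6
value = p ** 2 + z  # -> value = 39

Answer: 3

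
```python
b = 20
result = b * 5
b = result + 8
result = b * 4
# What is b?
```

Trace (tracking b):
b = 20  # -> b = 20
result = b * 5  # -> result = 100
b = result + 8  # -> b = 108
result = b * 4  # -> result = 432

Answer: 108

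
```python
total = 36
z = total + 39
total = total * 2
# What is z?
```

Answer: 75

Derivation:
Trace (tracking z):
total = 36  # -> total = 36
z = total + 39  # -> z = 75
total = total * 2  # -> total = 72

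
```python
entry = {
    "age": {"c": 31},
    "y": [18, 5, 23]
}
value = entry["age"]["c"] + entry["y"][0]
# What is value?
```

Trace (tracking value):
entry = {'age': {'c': 31}, 'y': [18, 5, 23]}  # -> entry = {'age': {'c': 31}, 'y': [18, 5, 23]}
value = entry['age']['c'] + entry['y'][0]  # -> value = 49

Answer: 49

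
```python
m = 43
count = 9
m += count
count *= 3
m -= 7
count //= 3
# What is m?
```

Answer: 45

Derivation:
Trace (tracking m):
m = 43  # -> m = 43
count = 9  # -> count = 9
m += count  # -> m = 52
count *= 3  # -> count = 27
m -= 7  # -> m = 45
count //= 3  # -> count = 9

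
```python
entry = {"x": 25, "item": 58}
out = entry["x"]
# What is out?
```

Trace (tracking out):
entry = {'x': 25, 'item': 58}  # -> entry = {'x': 25, 'item': 58}
out = entry['x']  # -> out = 25

Answer: 25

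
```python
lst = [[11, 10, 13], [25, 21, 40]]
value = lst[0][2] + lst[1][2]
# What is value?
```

Trace (tracking value):
lst = [[11, 10, 13], [25, 21, 40]]  # -> lst = [[11, 10, 13], [25, 21, 40]]
value = lst[0][2] + lst[1][2]  # -> value = 53

Answer: 53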